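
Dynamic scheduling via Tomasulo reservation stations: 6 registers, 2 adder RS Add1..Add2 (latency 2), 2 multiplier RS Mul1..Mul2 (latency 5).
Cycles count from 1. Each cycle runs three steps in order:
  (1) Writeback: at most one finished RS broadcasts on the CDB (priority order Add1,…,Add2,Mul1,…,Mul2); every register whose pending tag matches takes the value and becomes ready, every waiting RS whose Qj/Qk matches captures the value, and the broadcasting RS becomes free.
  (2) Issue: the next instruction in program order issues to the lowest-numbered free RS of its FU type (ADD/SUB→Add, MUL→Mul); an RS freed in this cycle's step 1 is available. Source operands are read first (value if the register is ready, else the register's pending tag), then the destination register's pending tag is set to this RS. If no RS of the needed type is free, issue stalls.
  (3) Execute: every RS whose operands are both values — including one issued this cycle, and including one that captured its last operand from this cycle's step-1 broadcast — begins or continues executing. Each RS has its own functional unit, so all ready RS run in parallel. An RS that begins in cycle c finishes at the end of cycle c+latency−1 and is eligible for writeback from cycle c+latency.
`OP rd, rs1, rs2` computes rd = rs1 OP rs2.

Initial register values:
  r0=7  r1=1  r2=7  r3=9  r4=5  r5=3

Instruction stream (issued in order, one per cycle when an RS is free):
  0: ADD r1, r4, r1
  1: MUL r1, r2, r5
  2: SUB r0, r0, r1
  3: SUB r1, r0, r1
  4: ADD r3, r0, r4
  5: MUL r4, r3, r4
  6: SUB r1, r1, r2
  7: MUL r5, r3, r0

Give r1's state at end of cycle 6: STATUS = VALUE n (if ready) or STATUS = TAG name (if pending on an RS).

STATUS = TAG Add2

c1: issue ADD r1<-Add1 | r0:7,r1:Add1,r2:7,r3:9,r4:5,r5:3
c2: issue MUL r1<-Mul1 | r0:7,r1:Mul1,r2:7,r3:9,r4:5,r5:3
c3: CDB Add1=6; issue SUB r0<-Add1 | r0:Add1,r1:Mul1,r2:7,r3:9,r4:5,r5:3
c4: issue SUB r1<-Add2 | r0:Add1,r1:Add2,r2:7,r3:9,r4:5,r5:3
c5: stall | r0:Add1,r1:Add2,r2:7,r3:9,r4:5,r5:3
c6: stall | r0:Add1,r1:Add2,r2:7,r3:9,r4:5,r5:3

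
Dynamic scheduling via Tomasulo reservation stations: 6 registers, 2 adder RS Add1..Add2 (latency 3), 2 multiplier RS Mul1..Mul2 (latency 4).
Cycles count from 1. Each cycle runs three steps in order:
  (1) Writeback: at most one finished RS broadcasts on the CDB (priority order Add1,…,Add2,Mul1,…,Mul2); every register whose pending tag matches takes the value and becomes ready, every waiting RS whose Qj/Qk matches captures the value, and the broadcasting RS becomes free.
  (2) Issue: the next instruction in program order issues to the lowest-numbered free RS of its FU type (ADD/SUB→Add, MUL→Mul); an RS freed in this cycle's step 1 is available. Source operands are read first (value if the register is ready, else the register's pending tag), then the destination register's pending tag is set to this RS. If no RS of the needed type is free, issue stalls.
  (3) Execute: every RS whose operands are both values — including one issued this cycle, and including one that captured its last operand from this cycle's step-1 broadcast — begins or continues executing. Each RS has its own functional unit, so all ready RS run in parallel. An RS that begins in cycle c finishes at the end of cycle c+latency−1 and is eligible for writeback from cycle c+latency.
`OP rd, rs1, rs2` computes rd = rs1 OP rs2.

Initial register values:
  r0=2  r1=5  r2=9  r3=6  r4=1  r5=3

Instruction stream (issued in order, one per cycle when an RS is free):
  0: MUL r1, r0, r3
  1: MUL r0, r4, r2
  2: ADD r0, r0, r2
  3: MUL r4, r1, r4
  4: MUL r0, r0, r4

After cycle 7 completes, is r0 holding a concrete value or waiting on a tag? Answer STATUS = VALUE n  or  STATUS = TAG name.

cycle 1: issue MUL r1<-Mul1 // r0:2,r1:Mul1,r2:9,r3:6,r4:1,r5:3
cycle 2: issue MUL r0<-Mul2 // r0:Mul2,r1:Mul1,r2:9,r3:6,r4:1,r5:3
cycle 3: issue ADD r0<-Add1 // r0:Add1,r1:Mul1,r2:9,r3:6,r4:1,r5:3
cycle 4: stall // r0:Add1,r1:Mul1,r2:9,r3:6,r4:1,r5:3
cycle 5: CDB Mul1=12; issue MUL r4<-Mul1 // r0:Add1,r1:12,r2:9,r3:6,r4:Mul1,r5:3
cycle 6: CDB Mul2=9; issue MUL r0<-Mul2 // r0:Mul2,r1:12,r2:9,r3:6,r4:Mul1,r5:3
cycle 7: - // r0:Mul2,r1:12,r2:9,r3:6,r4:Mul1,r5:3

STATUS = TAG Mul2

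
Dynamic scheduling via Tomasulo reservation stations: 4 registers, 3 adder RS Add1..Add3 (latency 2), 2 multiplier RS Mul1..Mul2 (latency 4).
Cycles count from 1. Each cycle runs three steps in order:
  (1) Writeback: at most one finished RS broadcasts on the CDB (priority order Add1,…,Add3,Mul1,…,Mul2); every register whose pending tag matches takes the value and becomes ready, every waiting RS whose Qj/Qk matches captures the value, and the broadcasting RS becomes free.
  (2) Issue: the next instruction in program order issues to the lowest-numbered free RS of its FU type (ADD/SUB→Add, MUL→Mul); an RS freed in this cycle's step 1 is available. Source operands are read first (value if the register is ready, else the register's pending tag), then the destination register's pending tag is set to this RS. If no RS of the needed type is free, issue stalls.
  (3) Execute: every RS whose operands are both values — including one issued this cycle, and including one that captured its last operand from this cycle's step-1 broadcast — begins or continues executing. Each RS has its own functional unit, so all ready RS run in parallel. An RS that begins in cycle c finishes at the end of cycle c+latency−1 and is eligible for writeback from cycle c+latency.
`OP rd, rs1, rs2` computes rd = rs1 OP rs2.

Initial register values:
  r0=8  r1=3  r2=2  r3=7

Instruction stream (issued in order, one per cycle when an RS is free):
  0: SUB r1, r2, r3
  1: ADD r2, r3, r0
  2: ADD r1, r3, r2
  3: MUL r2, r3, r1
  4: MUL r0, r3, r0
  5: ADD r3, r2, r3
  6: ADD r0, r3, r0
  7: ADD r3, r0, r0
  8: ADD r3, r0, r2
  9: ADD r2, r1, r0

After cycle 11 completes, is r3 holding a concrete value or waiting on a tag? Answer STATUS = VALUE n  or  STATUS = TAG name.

STATUS = TAG Add3

  c1: issue SUB r1<-Add1  regs: r0:8,r1:Add1,r2:2,r3:7
  c2: issue ADD r2<-Add2  regs: r0:8,r1:Add1,r2:Add2,r3:7
  c3: CDB Add1=-5; issue ADD r1<-Add1  regs: r0:8,r1:Add1,r2:Add2,r3:7
  c4: CDB Add2=15; issue MUL r2<-Mul1  regs: r0:8,r1:Add1,r2:Mul1,r3:7
  c5: issue MUL r0<-Mul2  regs: r0:Mul2,r1:Add1,r2:Mul1,r3:7
  c6: CDB Add1=22; issue ADD r3<-Add1  regs: r0:Mul2,r1:22,r2:Mul1,r3:Add1
  c7: issue ADD r0<-Add2  regs: r0:Add2,r1:22,r2:Mul1,r3:Add1
  c8: issue ADD r3<-Add3  regs: r0:Add2,r1:22,r2:Mul1,r3:Add3
  c9: CDB Mul2=56; stall  regs: r0:Add2,r1:22,r2:Mul1,r3:Add3
  c10: CDB Mul1=154; stall  regs: r0:Add2,r1:22,r2:154,r3:Add3
  c11: stall  regs: r0:Add2,r1:22,r2:154,r3:Add3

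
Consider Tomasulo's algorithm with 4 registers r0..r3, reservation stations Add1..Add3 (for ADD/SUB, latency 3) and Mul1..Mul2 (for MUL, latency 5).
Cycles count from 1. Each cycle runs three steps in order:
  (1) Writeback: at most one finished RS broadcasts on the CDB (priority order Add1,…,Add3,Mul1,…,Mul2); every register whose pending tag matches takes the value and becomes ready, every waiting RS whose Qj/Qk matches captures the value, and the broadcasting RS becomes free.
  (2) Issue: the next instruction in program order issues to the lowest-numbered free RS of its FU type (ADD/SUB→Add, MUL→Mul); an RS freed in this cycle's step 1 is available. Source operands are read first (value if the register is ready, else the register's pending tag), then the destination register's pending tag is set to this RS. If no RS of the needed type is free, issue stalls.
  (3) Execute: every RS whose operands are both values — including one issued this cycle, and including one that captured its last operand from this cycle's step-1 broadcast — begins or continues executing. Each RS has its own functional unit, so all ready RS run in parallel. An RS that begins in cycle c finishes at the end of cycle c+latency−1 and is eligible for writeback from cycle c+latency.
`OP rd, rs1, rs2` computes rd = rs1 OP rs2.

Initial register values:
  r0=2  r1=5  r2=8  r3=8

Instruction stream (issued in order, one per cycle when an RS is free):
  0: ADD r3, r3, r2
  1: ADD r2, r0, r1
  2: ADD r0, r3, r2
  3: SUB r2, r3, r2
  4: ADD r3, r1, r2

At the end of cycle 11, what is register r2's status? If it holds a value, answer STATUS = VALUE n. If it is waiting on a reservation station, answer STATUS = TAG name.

cycle 1: issue ADD r3<-Add1 // r0:2,r1:5,r2:8,r3:Add1
cycle 2: issue ADD r2<-Add2 // r0:2,r1:5,r2:Add2,r3:Add1
cycle 3: issue ADD r0<-Add3 // r0:Add3,r1:5,r2:Add2,r3:Add1
cycle 4: CDB Add1=16; issue SUB r2<-Add1 // r0:Add3,r1:5,r2:Add1,r3:16
cycle 5: CDB Add2=7; issue ADD r3<-Add2 // r0:Add3,r1:5,r2:Add1,r3:Add2
cycle 6: - // r0:Add3,r1:5,r2:Add1,r3:Add2
cycle 7: - // r0:Add3,r1:5,r2:Add1,r3:Add2
cycle 8: CDB Add1=9 // r0:Add3,r1:5,r2:9,r3:Add2
cycle 9: CDB Add3=23 // r0:23,r1:5,r2:9,r3:Add2
cycle 10: - // r0:23,r1:5,r2:9,r3:Add2
cycle 11: CDB Add2=14 // r0:23,r1:5,r2:9,r3:14

STATUS = VALUE 9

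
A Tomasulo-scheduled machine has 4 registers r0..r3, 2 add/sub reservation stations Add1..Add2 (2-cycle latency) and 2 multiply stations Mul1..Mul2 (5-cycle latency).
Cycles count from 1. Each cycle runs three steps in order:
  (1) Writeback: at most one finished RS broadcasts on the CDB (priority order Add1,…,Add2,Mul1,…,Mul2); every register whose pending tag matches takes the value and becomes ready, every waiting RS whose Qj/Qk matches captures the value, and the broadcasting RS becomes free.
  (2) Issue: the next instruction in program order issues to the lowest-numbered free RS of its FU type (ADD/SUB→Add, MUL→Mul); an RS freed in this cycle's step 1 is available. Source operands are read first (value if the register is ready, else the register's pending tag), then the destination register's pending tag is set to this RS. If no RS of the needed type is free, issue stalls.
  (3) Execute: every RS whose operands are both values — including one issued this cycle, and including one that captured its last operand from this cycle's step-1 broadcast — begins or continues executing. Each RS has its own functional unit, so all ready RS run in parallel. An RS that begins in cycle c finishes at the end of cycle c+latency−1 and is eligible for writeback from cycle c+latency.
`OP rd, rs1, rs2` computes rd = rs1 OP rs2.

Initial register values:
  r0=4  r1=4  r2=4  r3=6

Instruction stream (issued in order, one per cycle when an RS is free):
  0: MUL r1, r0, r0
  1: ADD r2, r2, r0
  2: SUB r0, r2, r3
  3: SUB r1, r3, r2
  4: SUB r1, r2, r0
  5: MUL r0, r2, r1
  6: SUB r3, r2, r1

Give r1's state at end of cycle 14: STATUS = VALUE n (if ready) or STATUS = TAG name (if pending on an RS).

STATUS = VALUE 6

c1: issue MUL r1<-Mul1 | r0:4,r1:Mul1,r2:4,r3:6
c2: issue ADD r2<-Add1 | r0:4,r1:Mul1,r2:Add1,r3:6
c3: issue SUB r0<-Add2 | r0:Add2,r1:Mul1,r2:Add1,r3:6
c4: CDB Add1=8; issue SUB r1<-Add1 | r0:Add2,r1:Add1,r2:8,r3:6
c5: stall | r0:Add2,r1:Add1,r2:8,r3:6
c6: CDB Add1=-2; issue SUB r1<-Add1 | r0:Add2,r1:Add1,r2:8,r3:6
c7: CDB Add2=2; issue MUL r0<-Mul2 | r0:Mul2,r1:Add1,r2:8,r3:6
c8: CDB Mul1=16; issue SUB r3<-Add2 | r0:Mul2,r1:Add1,r2:8,r3:Add2
c9: CDB Add1=6 | r0:Mul2,r1:6,r2:8,r3:Add2
c10: - | r0:Mul2,r1:6,r2:8,r3:Add2
c11: CDB Add2=2 | r0:Mul2,r1:6,r2:8,r3:2
c12: - | r0:Mul2,r1:6,r2:8,r3:2
c13: - | r0:Mul2,r1:6,r2:8,r3:2
c14: CDB Mul2=48 | r0:48,r1:6,r2:8,r3:2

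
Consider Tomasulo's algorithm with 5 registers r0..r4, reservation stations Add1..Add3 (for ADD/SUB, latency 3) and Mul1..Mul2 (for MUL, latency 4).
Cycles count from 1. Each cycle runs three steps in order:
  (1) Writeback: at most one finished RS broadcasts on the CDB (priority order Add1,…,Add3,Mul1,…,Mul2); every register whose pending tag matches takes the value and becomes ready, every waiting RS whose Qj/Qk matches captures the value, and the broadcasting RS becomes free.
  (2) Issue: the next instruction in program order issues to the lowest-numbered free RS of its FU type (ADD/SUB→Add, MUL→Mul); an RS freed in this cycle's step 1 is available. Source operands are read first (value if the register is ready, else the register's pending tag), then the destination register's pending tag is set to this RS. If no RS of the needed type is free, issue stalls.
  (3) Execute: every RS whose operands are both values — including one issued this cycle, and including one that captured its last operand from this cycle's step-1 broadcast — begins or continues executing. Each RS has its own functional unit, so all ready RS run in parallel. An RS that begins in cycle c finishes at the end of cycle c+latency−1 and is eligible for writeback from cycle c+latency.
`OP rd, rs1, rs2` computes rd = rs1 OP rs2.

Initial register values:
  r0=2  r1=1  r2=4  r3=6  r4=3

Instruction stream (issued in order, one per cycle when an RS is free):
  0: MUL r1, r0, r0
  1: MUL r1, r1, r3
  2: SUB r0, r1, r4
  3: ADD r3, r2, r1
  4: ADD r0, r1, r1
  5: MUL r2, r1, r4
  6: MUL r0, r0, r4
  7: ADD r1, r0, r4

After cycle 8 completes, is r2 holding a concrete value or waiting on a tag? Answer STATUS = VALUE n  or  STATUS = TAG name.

  c1: issue MUL r1<-Mul1  regs: r0:2,r1:Mul1,r2:4,r3:6,r4:3
  c2: issue MUL r1<-Mul2  regs: r0:2,r1:Mul2,r2:4,r3:6,r4:3
  c3: issue SUB r0<-Add1  regs: r0:Add1,r1:Mul2,r2:4,r3:6,r4:3
  c4: issue ADD r3<-Add2  regs: r0:Add1,r1:Mul2,r2:4,r3:Add2,r4:3
  c5: CDB Mul1=4; issue ADD r0<-Add3  regs: r0:Add3,r1:Mul2,r2:4,r3:Add2,r4:3
  c6: issue MUL r2<-Mul1  regs: r0:Add3,r1:Mul2,r2:Mul1,r3:Add2,r4:3
  c7: stall  regs: r0:Add3,r1:Mul2,r2:Mul1,r3:Add2,r4:3
  c8: stall  regs: r0:Add3,r1:Mul2,r2:Mul1,r3:Add2,r4:3

STATUS = TAG Mul1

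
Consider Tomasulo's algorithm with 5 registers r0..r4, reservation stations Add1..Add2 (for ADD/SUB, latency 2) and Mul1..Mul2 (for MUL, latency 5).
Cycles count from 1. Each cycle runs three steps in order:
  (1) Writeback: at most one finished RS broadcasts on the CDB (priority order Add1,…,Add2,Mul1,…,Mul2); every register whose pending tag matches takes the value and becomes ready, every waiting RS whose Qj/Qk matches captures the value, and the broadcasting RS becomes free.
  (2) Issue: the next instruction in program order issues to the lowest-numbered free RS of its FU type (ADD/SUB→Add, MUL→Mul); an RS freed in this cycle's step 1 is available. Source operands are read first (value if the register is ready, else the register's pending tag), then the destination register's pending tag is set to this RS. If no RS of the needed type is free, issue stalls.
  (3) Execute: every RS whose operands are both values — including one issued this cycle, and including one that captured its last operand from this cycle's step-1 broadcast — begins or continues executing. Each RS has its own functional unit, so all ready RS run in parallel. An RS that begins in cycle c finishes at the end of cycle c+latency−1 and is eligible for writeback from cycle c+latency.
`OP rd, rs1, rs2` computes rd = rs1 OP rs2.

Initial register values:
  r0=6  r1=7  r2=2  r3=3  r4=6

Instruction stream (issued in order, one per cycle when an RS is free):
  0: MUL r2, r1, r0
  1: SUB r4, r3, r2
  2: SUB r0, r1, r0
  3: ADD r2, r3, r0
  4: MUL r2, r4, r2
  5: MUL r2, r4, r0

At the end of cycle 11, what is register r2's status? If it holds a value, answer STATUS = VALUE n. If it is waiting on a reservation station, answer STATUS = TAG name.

STATUS = TAG Mul2

  c1: issue MUL r2<-Mul1  regs: r0:6,r1:7,r2:Mul1,r3:3,r4:6
  c2: issue SUB r4<-Add1  regs: r0:6,r1:7,r2:Mul1,r3:3,r4:Add1
  c3: issue SUB r0<-Add2  regs: r0:Add2,r1:7,r2:Mul1,r3:3,r4:Add1
  c4: stall  regs: r0:Add2,r1:7,r2:Mul1,r3:3,r4:Add1
  c5: CDB Add2=1; issue ADD r2<-Add2  regs: r0:1,r1:7,r2:Add2,r3:3,r4:Add1
  c6: CDB Mul1=42; issue MUL r2<-Mul1  regs: r0:1,r1:7,r2:Mul1,r3:3,r4:Add1
  c7: CDB Add2=4; issue MUL r2<-Mul2  regs: r0:1,r1:7,r2:Mul2,r3:3,r4:Add1
  c8: CDB Add1=-39  regs: r0:1,r1:7,r2:Mul2,r3:3,r4:-39
  c9: -  regs: r0:1,r1:7,r2:Mul2,r3:3,r4:-39
  c10: -  regs: r0:1,r1:7,r2:Mul2,r3:3,r4:-39
  c11: -  regs: r0:1,r1:7,r2:Mul2,r3:3,r4:-39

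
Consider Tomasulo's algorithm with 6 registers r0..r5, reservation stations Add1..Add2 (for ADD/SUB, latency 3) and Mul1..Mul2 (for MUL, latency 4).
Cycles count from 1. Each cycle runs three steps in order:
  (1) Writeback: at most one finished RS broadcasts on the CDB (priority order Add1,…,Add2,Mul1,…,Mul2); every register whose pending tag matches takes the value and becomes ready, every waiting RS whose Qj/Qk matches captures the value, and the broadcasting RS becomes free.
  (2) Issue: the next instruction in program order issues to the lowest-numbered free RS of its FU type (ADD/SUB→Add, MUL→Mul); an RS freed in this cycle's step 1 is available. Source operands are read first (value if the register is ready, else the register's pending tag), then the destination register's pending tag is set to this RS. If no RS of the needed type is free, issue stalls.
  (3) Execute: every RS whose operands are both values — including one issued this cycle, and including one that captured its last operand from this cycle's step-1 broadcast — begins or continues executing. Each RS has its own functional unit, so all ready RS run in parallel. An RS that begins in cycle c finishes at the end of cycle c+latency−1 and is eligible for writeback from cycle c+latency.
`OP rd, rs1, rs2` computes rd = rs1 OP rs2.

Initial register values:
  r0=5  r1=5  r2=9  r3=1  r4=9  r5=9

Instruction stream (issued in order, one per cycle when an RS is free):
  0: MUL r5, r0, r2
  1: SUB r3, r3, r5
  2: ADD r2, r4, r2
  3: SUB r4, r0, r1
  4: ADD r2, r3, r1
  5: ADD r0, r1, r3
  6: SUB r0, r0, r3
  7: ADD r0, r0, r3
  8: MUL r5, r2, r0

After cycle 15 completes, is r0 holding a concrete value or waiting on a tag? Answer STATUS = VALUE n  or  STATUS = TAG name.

STATUS = TAG Add2

c1: issue MUL r5<-Mul1 | r0:5,r1:5,r2:9,r3:1,r4:9,r5:Mul1
c2: issue SUB r3<-Add1 | r0:5,r1:5,r2:9,r3:Add1,r4:9,r5:Mul1
c3: issue ADD r2<-Add2 | r0:5,r1:5,r2:Add2,r3:Add1,r4:9,r5:Mul1
c4: stall | r0:5,r1:5,r2:Add2,r3:Add1,r4:9,r5:Mul1
c5: CDB Mul1=45; stall | r0:5,r1:5,r2:Add2,r3:Add1,r4:9,r5:45
c6: CDB Add2=18; issue SUB r4<-Add2 | r0:5,r1:5,r2:18,r3:Add1,r4:Add2,r5:45
c7: stall | r0:5,r1:5,r2:18,r3:Add1,r4:Add2,r5:45
c8: CDB Add1=-44; issue ADD r2<-Add1 | r0:5,r1:5,r2:Add1,r3:-44,r4:Add2,r5:45
c9: CDB Add2=0; issue ADD r0<-Add2 | r0:Add2,r1:5,r2:Add1,r3:-44,r4:0,r5:45
c10: stall | r0:Add2,r1:5,r2:Add1,r3:-44,r4:0,r5:45
c11: CDB Add1=-39; issue SUB r0<-Add1 | r0:Add1,r1:5,r2:-39,r3:-44,r4:0,r5:45
c12: CDB Add2=-39; issue ADD r0<-Add2 | r0:Add2,r1:5,r2:-39,r3:-44,r4:0,r5:45
c13: issue MUL r5<-Mul1 | r0:Add2,r1:5,r2:-39,r3:-44,r4:0,r5:Mul1
c14: - | r0:Add2,r1:5,r2:-39,r3:-44,r4:0,r5:Mul1
c15: CDB Add1=5 | r0:Add2,r1:5,r2:-39,r3:-44,r4:0,r5:Mul1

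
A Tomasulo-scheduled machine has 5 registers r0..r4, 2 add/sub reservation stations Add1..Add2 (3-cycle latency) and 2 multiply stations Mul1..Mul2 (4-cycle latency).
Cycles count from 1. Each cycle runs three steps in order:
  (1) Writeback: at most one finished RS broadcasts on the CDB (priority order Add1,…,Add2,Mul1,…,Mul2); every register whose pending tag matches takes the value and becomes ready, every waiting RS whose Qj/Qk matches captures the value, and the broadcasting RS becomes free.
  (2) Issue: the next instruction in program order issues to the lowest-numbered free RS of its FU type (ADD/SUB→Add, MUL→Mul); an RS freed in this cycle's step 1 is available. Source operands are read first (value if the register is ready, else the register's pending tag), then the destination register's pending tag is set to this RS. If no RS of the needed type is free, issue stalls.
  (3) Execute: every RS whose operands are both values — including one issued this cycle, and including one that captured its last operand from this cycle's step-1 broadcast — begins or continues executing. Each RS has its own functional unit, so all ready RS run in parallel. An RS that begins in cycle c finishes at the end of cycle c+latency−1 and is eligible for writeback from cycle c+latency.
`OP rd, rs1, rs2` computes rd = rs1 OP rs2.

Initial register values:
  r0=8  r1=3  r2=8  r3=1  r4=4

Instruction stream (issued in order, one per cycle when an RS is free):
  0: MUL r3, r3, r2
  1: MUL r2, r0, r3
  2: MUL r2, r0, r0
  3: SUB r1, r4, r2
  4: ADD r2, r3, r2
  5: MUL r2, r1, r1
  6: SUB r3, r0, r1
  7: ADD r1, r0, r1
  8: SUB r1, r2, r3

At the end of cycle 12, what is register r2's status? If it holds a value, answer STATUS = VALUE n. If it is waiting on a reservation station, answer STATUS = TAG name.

STATUS = TAG Mul1

c1: issue MUL r3<-Mul1 | r0:8,r1:3,r2:8,r3:Mul1,r4:4
c2: issue MUL r2<-Mul2 | r0:8,r1:3,r2:Mul2,r3:Mul1,r4:4
c3: stall | r0:8,r1:3,r2:Mul2,r3:Mul1,r4:4
c4: stall | r0:8,r1:3,r2:Mul2,r3:Mul1,r4:4
c5: CDB Mul1=8; issue MUL r2<-Mul1 | r0:8,r1:3,r2:Mul1,r3:8,r4:4
c6: issue SUB r1<-Add1 | r0:8,r1:Add1,r2:Mul1,r3:8,r4:4
c7: issue ADD r2<-Add2 | r0:8,r1:Add1,r2:Add2,r3:8,r4:4
c8: stall | r0:8,r1:Add1,r2:Add2,r3:8,r4:4
c9: CDB Mul1=64; issue MUL r2<-Mul1 | r0:8,r1:Add1,r2:Mul1,r3:8,r4:4
c10: CDB Mul2=64; stall | r0:8,r1:Add1,r2:Mul1,r3:8,r4:4
c11: stall | r0:8,r1:Add1,r2:Mul1,r3:8,r4:4
c12: CDB Add1=-60; issue SUB r3<-Add1 | r0:8,r1:-60,r2:Mul1,r3:Add1,r4:4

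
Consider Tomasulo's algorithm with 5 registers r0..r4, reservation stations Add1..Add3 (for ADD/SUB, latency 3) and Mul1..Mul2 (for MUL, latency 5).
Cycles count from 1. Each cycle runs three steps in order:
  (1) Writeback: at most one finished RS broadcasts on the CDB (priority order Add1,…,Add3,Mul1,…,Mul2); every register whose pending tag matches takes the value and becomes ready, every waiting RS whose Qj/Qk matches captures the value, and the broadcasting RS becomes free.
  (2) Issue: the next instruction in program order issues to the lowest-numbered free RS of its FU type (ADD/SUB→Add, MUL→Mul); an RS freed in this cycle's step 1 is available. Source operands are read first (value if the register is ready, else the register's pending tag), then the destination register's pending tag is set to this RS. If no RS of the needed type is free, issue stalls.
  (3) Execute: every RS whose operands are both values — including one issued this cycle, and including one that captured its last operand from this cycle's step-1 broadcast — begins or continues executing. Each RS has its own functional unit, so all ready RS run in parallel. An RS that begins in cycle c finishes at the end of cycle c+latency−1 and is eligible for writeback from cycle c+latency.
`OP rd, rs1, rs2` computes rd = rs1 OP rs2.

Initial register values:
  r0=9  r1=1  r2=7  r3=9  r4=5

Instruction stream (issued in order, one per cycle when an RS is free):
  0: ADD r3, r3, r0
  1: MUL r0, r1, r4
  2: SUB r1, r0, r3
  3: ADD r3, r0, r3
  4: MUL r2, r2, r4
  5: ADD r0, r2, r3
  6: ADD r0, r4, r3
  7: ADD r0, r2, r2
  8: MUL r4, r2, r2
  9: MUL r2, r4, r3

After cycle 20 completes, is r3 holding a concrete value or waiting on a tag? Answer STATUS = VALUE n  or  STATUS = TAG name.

cycle 1: issue ADD r3<-Add1 // r0:9,r1:1,r2:7,r3:Add1,r4:5
cycle 2: issue MUL r0<-Mul1 // r0:Mul1,r1:1,r2:7,r3:Add1,r4:5
cycle 3: issue SUB r1<-Add2 // r0:Mul1,r1:Add2,r2:7,r3:Add1,r4:5
cycle 4: CDB Add1=18; issue ADD r3<-Add1 // r0:Mul1,r1:Add2,r2:7,r3:Add1,r4:5
cycle 5: issue MUL r2<-Mul2 // r0:Mul1,r1:Add2,r2:Mul2,r3:Add1,r4:5
cycle 6: issue ADD r0<-Add3 // r0:Add3,r1:Add2,r2:Mul2,r3:Add1,r4:5
cycle 7: CDB Mul1=5; stall // r0:Add3,r1:Add2,r2:Mul2,r3:Add1,r4:5
cycle 8: stall // r0:Add3,r1:Add2,r2:Mul2,r3:Add1,r4:5
cycle 9: stall // r0:Add3,r1:Add2,r2:Mul2,r3:Add1,r4:5
cycle 10: CDB Add1=23; issue ADD r0<-Add1 // r0:Add1,r1:Add2,r2:Mul2,r3:23,r4:5
cycle 11: CDB Add2=-13; issue ADD r0<-Add2 // r0:Add2,r1:-13,r2:Mul2,r3:23,r4:5
cycle 12: CDB Mul2=35; issue MUL r4<-Mul1 // r0:Add2,r1:-13,r2:35,r3:23,r4:Mul1
cycle 13: CDB Add1=28; issue MUL r2<-Mul2 // r0:Add2,r1:-13,r2:Mul2,r3:23,r4:Mul1
cycle 14: - // r0:Add2,r1:-13,r2:Mul2,r3:23,r4:Mul1
cycle 15: CDB Add2=70 // r0:70,r1:-13,r2:Mul2,r3:23,r4:Mul1
cycle 16: CDB Add3=58 // r0:70,r1:-13,r2:Mul2,r3:23,r4:Mul1
cycle 17: CDB Mul1=1225 // r0:70,r1:-13,r2:Mul2,r3:23,r4:1225
cycle 18: - // r0:70,r1:-13,r2:Mul2,r3:23,r4:1225
cycle 19: - // r0:70,r1:-13,r2:Mul2,r3:23,r4:1225
cycle 20: - // r0:70,r1:-13,r2:Mul2,r3:23,r4:1225

STATUS = VALUE 23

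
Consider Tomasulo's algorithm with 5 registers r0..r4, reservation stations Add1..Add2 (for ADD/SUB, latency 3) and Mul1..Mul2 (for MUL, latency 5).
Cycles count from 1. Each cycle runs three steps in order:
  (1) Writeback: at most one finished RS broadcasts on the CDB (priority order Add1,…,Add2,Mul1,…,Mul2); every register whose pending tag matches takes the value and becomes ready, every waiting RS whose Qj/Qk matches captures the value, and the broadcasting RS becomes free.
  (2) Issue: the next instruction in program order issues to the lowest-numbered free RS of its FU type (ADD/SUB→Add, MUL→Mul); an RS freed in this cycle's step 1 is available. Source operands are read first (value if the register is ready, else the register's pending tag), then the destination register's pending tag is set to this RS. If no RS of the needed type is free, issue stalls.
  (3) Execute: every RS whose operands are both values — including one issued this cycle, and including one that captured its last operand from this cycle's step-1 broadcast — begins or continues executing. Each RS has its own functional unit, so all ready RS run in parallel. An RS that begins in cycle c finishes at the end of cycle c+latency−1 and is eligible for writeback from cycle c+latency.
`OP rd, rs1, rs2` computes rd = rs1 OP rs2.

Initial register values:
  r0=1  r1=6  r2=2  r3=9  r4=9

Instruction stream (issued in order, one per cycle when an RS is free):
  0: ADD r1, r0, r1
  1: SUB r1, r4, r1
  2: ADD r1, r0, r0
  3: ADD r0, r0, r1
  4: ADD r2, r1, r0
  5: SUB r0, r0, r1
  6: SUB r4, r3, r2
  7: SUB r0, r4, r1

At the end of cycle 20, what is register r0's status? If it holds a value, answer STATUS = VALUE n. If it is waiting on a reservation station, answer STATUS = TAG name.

STATUS = VALUE 2

  c1: issue ADD r1<-Add1  regs: r0:1,r1:Add1,r2:2,r3:9,r4:9
  c2: issue SUB r1<-Add2  regs: r0:1,r1:Add2,r2:2,r3:9,r4:9
  c3: stall  regs: r0:1,r1:Add2,r2:2,r3:9,r4:9
  c4: CDB Add1=7; issue ADD r1<-Add1  regs: r0:1,r1:Add1,r2:2,r3:9,r4:9
  c5: stall  regs: r0:1,r1:Add1,r2:2,r3:9,r4:9
  c6: stall  regs: r0:1,r1:Add1,r2:2,r3:9,r4:9
  c7: CDB Add1=2; issue ADD r0<-Add1  regs: r0:Add1,r1:2,r2:2,r3:9,r4:9
  c8: CDB Add2=2; issue ADD r2<-Add2  regs: r0:Add1,r1:2,r2:Add2,r3:9,r4:9
  c9: stall  regs: r0:Add1,r1:2,r2:Add2,r3:9,r4:9
  c10: CDB Add1=3; issue SUB r0<-Add1  regs: r0:Add1,r1:2,r2:Add2,r3:9,r4:9
  c11: stall  regs: r0:Add1,r1:2,r2:Add2,r3:9,r4:9
  c12: stall  regs: r0:Add1,r1:2,r2:Add2,r3:9,r4:9
  c13: CDB Add1=1; issue SUB r4<-Add1  regs: r0:1,r1:2,r2:Add2,r3:9,r4:Add1
  c14: CDB Add2=5; issue SUB r0<-Add2  regs: r0:Add2,r1:2,r2:5,r3:9,r4:Add1
  c15: -  regs: r0:Add2,r1:2,r2:5,r3:9,r4:Add1
  c16: -  regs: r0:Add2,r1:2,r2:5,r3:9,r4:Add1
  c17: CDB Add1=4  regs: r0:Add2,r1:2,r2:5,r3:9,r4:4
  c18: -  regs: r0:Add2,r1:2,r2:5,r3:9,r4:4
  c19: -  regs: r0:Add2,r1:2,r2:5,r3:9,r4:4
  c20: CDB Add2=2  regs: r0:2,r1:2,r2:5,r3:9,r4:4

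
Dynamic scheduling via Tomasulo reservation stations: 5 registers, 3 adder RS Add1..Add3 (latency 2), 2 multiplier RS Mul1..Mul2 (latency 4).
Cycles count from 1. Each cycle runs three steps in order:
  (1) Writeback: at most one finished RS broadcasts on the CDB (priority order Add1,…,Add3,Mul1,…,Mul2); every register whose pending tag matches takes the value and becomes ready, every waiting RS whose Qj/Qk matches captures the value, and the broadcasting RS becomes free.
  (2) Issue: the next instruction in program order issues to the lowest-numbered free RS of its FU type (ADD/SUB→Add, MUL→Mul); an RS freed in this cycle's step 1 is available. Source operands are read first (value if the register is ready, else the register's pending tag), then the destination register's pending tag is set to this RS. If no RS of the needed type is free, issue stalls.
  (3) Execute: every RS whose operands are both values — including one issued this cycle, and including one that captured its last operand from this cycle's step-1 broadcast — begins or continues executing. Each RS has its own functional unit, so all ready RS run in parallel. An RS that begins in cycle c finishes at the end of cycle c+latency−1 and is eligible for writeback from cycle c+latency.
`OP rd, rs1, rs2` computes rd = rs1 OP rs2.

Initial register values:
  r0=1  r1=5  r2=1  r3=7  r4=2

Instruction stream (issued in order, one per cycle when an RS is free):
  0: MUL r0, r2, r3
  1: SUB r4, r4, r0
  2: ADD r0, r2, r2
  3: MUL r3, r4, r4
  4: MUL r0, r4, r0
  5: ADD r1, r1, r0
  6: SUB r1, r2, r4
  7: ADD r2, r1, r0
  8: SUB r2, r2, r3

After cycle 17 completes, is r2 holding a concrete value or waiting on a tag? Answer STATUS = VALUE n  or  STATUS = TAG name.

c1: issue MUL r0<-Mul1 | r0:Mul1,r1:5,r2:1,r3:7,r4:2
c2: issue SUB r4<-Add1 | r0:Mul1,r1:5,r2:1,r3:7,r4:Add1
c3: issue ADD r0<-Add2 | r0:Add2,r1:5,r2:1,r3:7,r4:Add1
c4: issue MUL r3<-Mul2 | r0:Add2,r1:5,r2:1,r3:Mul2,r4:Add1
c5: CDB Add2=2; stall | r0:2,r1:5,r2:1,r3:Mul2,r4:Add1
c6: CDB Mul1=7; issue MUL r0<-Mul1 | r0:Mul1,r1:5,r2:1,r3:Mul2,r4:Add1
c7: issue ADD r1<-Add2 | r0:Mul1,r1:Add2,r2:1,r3:Mul2,r4:Add1
c8: CDB Add1=-5; issue SUB r1<-Add1 | r0:Mul1,r1:Add1,r2:1,r3:Mul2,r4:-5
c9: issue ADD r2<-Add3 | r0:Mul1,r1:Add1,r2:Add3,r3:Mul2,r4:-5
c10: CDB Add1=6; issue SUB r2<-Add1 | r0:Mul1,r1:6,r2:Add1,r3:Mul2,r4:-5
c11: - | r0:Mul1,r1:6,r2:Add1,r3:Mul2,r4:-5
c12: CDB Mul1=-10 | r0:-10,r1:6,r2:Add1,r3:Mul2,r4:-5
c13: CDB Mul2=25 | r0:-10,r1:6,r2:Add1,r3:25,r4:-5
c14: CDB Add2=-5 | r0:-10,r1:6,r2:Add1,r3:25,r4:-5
c15: CDB Add3=-4 | r0:-10,r1:6,r2:Add1,r3:25,r4:-5
c16: - | r0:-10,r1:6,r2:Add1,r3:25,r4:-5
c17: CDB Add1=-29 | r0:-10,r1:6,r2:-29,r3:25,r4:-5

STATUS = VALUE -29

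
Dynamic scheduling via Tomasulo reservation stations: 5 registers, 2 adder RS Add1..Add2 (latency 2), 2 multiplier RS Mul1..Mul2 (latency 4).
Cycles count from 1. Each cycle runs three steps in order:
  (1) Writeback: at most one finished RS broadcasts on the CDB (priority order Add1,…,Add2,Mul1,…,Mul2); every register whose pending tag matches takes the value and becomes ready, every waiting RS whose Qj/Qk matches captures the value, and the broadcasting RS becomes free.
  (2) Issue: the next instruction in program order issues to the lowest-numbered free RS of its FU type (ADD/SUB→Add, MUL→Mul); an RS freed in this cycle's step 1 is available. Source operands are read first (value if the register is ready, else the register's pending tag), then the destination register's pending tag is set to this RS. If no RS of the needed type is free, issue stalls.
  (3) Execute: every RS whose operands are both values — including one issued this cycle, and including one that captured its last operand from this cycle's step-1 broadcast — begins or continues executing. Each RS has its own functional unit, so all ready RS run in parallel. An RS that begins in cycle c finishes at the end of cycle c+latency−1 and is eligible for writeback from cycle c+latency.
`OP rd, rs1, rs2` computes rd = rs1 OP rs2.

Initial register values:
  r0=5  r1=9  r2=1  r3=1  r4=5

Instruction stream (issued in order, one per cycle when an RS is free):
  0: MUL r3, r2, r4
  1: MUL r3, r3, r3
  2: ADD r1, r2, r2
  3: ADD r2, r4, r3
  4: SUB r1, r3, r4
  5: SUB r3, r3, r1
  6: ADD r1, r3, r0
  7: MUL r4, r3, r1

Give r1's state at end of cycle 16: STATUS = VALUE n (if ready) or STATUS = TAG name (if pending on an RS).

  c1: issue MUL r3<-Mul1  regs: r0:5,r1:9,r2:1,r3:Mul1,r4:5
  c2: issue MUL r3<-Mul2  regs: r0:5,r1:9,r2:1,r3:Mul2,r4:5
  c3: issue ADD r1<-Add1  regs: r0:5,r1:Add1,r2:1,r3:Mul2,r4:5
  c4: issue ADD r2<-Add2  regs: r0:5,r1:Add1,r2:Add2,r3:Mul2,r4:5
  c5: CDB Add1=2; issue SUB r1<-Add1  regs: r0:5,r1:Add1,r2:Add2,r3:Mul2,r4:5
  c6: CDB Mul1=5; stall  regs: r0:5,r1:Add1,r2:Add2,r3:Mul2,r4:5
  c7: stall  regs: r0:5,r1:Add1,r2:Add2,r3:Mul2,r4:5
  c8: stall  regs: r0:5,r1:Add1,r2:Add2,r3:Mul2,r4:5
  c9: stall  regs: r0:5,r1:Add1,r2:Add2,r3:Mul2,r4:5
  c10: CDB Mul2=25; stall  regs: r0:5,r1:Add1,r2:Add2,r3:25,r4:5
  c11: stall  regs: r0:5,r1:Add1,r2:Add2,r3:25,r4:5
  c12: CDB Add1=20; issue SUB r3<-Add1  regs: r0:5,r1:20,r2:Add2,r3:Add1,r4:5
  c13: CDB Add2=30; issue ADD r1<-Add2  regs: r0:5,r1:Add2,r2:30,r3:Add1,r4:5
  c14: CDB Add1=5; issue MUL r4<-Mul1  regs: r0:5,r1:Add2,r2:30,r3:5,r4:Mul1
  c15: -  regs: r0:5,r1:Add2,r2:30,r3:5,r4:Mul1
  c16: CDB Add2=10  regs: r0:5,r1:10,r2:30,r3:5,r4:Mul1

STATUS = VALUE 10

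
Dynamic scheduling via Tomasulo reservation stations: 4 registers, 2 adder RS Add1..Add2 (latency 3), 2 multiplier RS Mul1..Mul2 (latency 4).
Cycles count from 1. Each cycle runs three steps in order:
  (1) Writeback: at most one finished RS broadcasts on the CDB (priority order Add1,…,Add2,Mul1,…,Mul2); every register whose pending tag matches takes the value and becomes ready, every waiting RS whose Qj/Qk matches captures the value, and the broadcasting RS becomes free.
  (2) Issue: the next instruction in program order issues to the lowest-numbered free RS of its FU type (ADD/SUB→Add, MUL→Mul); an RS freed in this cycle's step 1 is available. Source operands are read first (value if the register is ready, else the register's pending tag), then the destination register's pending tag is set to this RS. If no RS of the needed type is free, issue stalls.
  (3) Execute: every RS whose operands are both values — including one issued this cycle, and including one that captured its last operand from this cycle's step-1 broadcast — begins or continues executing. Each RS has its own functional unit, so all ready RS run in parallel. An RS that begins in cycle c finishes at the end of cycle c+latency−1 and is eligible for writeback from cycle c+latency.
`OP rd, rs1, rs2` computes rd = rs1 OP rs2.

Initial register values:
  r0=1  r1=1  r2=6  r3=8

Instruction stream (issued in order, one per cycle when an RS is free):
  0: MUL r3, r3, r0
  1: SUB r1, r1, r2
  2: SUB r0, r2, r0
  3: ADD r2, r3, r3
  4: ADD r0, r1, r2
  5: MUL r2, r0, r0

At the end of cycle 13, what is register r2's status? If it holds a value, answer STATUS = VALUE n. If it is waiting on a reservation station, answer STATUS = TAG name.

STATUS = TAG Mul1

cycle 1: issue MUL r3<-Mul1 // r0:1,r1:1,r2:6,r3:Mul1
cycle 2: issue SUB r1<-Add1 // r0:1,r1:Add1,r2:6,r3:Mul1
cycle 3: issue SUB r0<-Add2 // r0:Add2,r1:Add1,r2:6,r3:Mul1
cycle 4: stall // r0:Add2,r1:Add1,r2:6,r3:Mul1
cycle 5: CDB Add1=-5; issue ADD r2<-Add1 // r0:Add2,r1:-5,r2:Add1,r3:Mul1
cycle 6: CDB Add2=5; issue ADD r0<-Add2 // r0:Add2,r1:-5,r2:Add1,r3:Mul1
cycle 7: CDB Mul1=8; issue MUL r2<-Mul1 // r0:Add2,r1:-5,r2:Mul1,r3:8
cycle 8: - // r0:Add2,r1:-5,r2:Mul1,r3:8
cycle 9: - // r0:Add2,r1:-5,r2:Mul1,r3:8
cycle 10: CDB Add1=16 // r0:Add2,r1:-5,r2:Mul1,r3:8
cycle 11: - // r0:Add2,r1:-5,r2:Mul1,r3:8
cycle 12: - // r0:Add2,r1:-5,r2:Mul1,r3:8
cycle 13: CDB Add2=11 // r0:11,r1:-5,r2:Mul1,r3:8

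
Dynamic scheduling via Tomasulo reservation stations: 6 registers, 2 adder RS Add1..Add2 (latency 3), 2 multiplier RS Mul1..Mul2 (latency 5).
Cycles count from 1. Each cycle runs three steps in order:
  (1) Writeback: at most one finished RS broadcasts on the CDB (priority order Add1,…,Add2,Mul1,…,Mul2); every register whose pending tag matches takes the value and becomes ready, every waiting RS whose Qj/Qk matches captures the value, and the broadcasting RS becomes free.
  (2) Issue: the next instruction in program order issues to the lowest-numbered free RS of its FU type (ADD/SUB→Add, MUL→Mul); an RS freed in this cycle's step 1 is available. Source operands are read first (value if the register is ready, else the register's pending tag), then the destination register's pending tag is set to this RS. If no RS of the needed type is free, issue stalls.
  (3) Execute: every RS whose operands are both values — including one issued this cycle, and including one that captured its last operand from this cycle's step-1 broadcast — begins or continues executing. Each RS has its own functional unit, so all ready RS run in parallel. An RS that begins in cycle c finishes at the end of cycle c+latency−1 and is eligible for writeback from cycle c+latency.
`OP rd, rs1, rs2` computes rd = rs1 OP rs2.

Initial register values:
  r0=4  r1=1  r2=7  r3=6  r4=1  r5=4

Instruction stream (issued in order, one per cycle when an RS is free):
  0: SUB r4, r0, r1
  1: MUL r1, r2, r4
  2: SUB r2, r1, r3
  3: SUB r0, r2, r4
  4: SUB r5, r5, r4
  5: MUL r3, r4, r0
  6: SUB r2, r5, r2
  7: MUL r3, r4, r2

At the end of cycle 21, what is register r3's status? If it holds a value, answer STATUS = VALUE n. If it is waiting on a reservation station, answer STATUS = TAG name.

  c1: issue SUB r4<-Add1  regs: r0:4,r1:1,r2:7,r3:6,r4:Add1,r5:4
  c2: issue MUL r1<-Mul1  regs: r0:4,r1:Mul1,r2:7,r3:6,r4:Add1,r5:4
  c3: issue SUB r2<-Add2  regs: r0:4,r1:Mul1,r2:Add2,r3:6,r4:Add1,r5:4
  c4: CDB Add1=3; issue SUB r0<-Add1  regs: r0:Add1,r1:Mul1,r2:Add2,r3:6,r4:3,r5:4
  c5: stall  regs: r0:Add1,r1:Mul1,r2:Add2,r3:6,r4:3,r5:4
  c6: stall  regs: r0:Add1,r1:Mul1,r2:Add2,r3:6,r4:3,r5:4
  c7: stall  regs: r0:Add1,r1:Mul1,r2:Add2,r3:6,r4:3,r5:4
  c8: stall  regs: r0:Add1,r1:Mul1,r2:Add2,r3:6,r4:3,r5:4
  c9: CDB Mul1=21; stall  regs: r0:Add1,r1:21,r2:Add2,r3:6,r4:3,r5:4
  c10: stall  regs: r0:Add1,r1:21,r2:Add2,r3:6,r4:3,r5:4
  c11: stall  regs: r0:Add1,r1:21,r2:Add2,r3:6,r4:3,r5:4
  c12: CDB Add2=15; issue SUB r5<-Add2  regs: r0:Add1,r1:21,r2:15,r3:6,r4:3,r5:Add2
  c13: issue MUL r3<-Mul1  regs: r0:Add1,r1:21,r2:15,r3:Mul1,r4:3,r5:Add2
  c14: stall  regs: r0:Add1,r1:21,r2:15,r3:Mul1,r4:3,r5:Add2
  c15: CDB Add1=12; issue SUB r2<-Add1  regs: r0:12,r1:21,r2:Add1,r3:Mul1,r4:3,r5:Add2
  c16: CDB Add2=1; issue MUL r3<-Mul2  regs: r0:12,r1:21,r2:Add1,r3:Mul2,r4:3,r5:1
  c17: -  regs: r0:12,r1:21,r2:Add1,r3:Mul2,r4:3,r5:1
  c18: -  regs: r0:12,r1:21,r2:Add1,r3:Mul2,r4:3,r5:1
  c19: CDB Add1=-14  regs: r0:12,r1:21,r2:-14,r3:Mul2,r4:3,r5:1
  c20: CDB Mul1=36  regs: r0:12,r1:21,r2:-14,r3:Mul2,r4:3,r5:1
  c21: -  regs: r0:12,r1:21,r2:-14,r3:Mul2,r4:3,r5:1

STATUS = TAG Mul2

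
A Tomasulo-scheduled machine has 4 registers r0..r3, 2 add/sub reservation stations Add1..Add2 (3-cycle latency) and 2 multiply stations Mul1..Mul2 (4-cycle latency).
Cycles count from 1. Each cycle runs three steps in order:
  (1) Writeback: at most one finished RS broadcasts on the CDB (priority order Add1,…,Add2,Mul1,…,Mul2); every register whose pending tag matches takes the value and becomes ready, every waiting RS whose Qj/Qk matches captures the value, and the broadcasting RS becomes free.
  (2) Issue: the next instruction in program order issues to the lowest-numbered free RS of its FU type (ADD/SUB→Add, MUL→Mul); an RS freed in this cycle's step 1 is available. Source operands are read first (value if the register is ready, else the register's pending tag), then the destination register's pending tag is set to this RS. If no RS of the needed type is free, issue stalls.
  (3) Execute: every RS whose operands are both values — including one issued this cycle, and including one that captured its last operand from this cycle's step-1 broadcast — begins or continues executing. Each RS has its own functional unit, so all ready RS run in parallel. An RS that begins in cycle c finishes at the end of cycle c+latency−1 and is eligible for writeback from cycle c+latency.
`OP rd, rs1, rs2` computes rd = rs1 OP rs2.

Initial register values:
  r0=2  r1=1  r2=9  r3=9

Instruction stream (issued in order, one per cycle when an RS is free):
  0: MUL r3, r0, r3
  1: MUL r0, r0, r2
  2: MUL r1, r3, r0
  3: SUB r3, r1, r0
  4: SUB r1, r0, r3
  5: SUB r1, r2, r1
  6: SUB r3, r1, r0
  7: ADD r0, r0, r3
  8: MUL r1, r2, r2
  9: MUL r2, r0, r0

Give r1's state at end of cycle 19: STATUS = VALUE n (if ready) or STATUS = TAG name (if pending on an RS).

STATUS = VALUE 297

  c1: issue MUL r3<-Mul1  regs: r0:2,r1:1,r2:9,r3:Mul1
  c2: issue MUL r0<-Mul2  regs: r0:Mul2,r1:1,r2:9,r3:Mul1
  c3: stall  regs: r0:Mul2,r1:1,r2:9,r3:Mul1
  c4: stall  regs: r0:Mul2,r1:1,r2:9,r3:Mul1
  c5: CDB Mul1=18; issue MUL r1<-Mul1  regs: r0:Mul2,r1:Mul1,r2:9,r3:18
  c6: CDB Mul2=18; issue SUB r3<-Add1  regs: r0:18,r1:Mul1,r2:9,r3:Add1
  c7: issue SUB r1<-Add2  regs: r0:18,r1:Add2,r2:9,r3:Add1
  c8: stall  regs: r0:18,r1:Add2,r2:9,r3:Add1
  c9: stall  regs: r0:18,r1:Add2,r2:9,r3:Add1
  c10: CDB Mul1=324; stall  regs: r0:18,r1:Add2,r2:9,r3:Add1
  c11: stall  regs: r0:18,r1:Add2,r2:9,r3:Add1
  c12: stall  regs: r0:18,r1:Add2,r2:9,r3:Add1
  c13: CDB Add1=306; issue SUB r1<-Add1  regs: r0:18,r1:Add1,r2:9,r3:306
  c14: stall  regs: r0:18,r1:Add1,r2:9,r3:306
  c15: stall  regs: r0:18,r1:Add1,r2:9,r3:306
  c16: CDB Add2=-288; issue SUB r3<-Add2  regs: r0:18,r1:Add1,r2:9,r3:Add2
  c17: stall  regs: r0:18,r1:Add1,r2:9,r3:Add2
  c18: stall  regs: r0:18,r1:Add1,r2:9,r3:Add2
  c19: CDB Add1=297; issue ADD r0<-Add1  regs: r0:Add1,r1:297,r2:9,r3:Add2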